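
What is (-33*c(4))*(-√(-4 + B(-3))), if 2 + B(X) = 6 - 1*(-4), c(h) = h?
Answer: 264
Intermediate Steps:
B(X) = 8 (B(X) = -2 + (6 - 1*(-4)) = -2 + (6 + 4) = -2 + 10 = 8)
(-33*c(4))*(-√(-4 + B(-3))) = (-33*4)*(-√(-4 + 8)) = -(-132)*√4 = -(-132)*2 = -132*(-2) = 264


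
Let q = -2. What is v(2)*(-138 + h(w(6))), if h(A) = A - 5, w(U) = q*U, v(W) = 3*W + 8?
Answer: -2170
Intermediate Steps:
v(W) = 8 + 3*W
w(U) = -2*U
h(A) = -5 + A
v(2)*(-138 + h(w(6))) = (8 + 3*2)*(-138 + (-5 - 2*6)) = (8 + 6)*(-138 + (-5 - 12)) = 14*(-138 - 17) = 14*(-155) = -2170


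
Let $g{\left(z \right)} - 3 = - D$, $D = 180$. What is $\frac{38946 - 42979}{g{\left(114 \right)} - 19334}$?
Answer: $\frac{37}{179} \approx 0.2067$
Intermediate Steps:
$g{\left(z \right)} = -177$ ($g{\left(z \right)} = 3 - 180 = -177$)
$\frac{38946 - 42979}{g{\left(114 \right)} - 19334} = \frac{38946 - 42979}{-177 - 19334} = - \frac{4033}{-19511} = \left(-4033\right) \left(- \frac{1}{19511}\right) = \frac{37}{179}$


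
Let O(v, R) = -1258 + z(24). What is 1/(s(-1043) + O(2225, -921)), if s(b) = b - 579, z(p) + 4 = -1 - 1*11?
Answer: -1/2896 ≈ -0.00034530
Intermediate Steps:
z(p) = -16 (z(p) = -4 + (-1 - 1*11) = -4 + (-1 - 11) = -4 - 12 = -16)
O(v, R) = -1274 (O(v, R) = -1258 - 16 = -1274)
s(b) = -579 + b
1/(s(-1043) + O(2225, -921)) = 1/((-579 - 1043) - 1274) = 1/(-1622 - 1274) = 1/(-2896) = -1/2896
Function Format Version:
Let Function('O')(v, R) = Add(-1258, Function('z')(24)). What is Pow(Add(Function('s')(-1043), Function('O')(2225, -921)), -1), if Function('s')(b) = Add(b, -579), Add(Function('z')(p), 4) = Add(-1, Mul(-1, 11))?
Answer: Rational(-1, 2896) ≈ -0.00034530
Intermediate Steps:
Function('z')(p) = -16 (Function('z')(p) = Add(-4, Add(-1, Mul(-1, 11))) = Add(-4, Add(-1, -11)) = Add(-4, -12) = -16)
Function('O')(v, R) = -1274 (Function('O')(v, R) = Add(-1258, -16) = -1274)
Function('s')(b) = Add(-579, b)
Pow(Add(Function('s')(-1043), Function('O')(2225, -921)), -1) = Pow(Add(Add(-579, -1043), -1274), -1) = Pow(Add(-1622, -1274), -1) = Pow(-2896, -1) = Rational(-1, 2896)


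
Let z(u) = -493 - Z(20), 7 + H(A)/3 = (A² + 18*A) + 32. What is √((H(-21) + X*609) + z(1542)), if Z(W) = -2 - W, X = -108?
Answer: 3*I*√7331 ≈ 256.86*I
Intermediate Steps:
H(A) = 75 + 3*A² + 54*A (H(A) = -21 + 3*((A² + 18*A) + 32) = -21 + 3*(32 + A² + 18*A) = -21 + (96 + 3*A² + 54*A) = 75 + 3*A² + 54*A)
z(u) = -471 (z(u) = -493 - (-2 - 1*20) = -493 - (-2 - 20) = -493 - 1*(-22) = -493 + 22 = -471)
√((H(-21) + X*609) + z(1542)) = √(((75 + 3*(-21)² + 54*(-21)) - 108*609) - 471) = √(((75 + 3*441 - 1134) - 65772) - 471) = √(((75 + 1323 - 1134) - 65772) - 471) = √((264 - 65772) - 471) = √(-65508 - 471) = √(-65979) = 3*I*√7331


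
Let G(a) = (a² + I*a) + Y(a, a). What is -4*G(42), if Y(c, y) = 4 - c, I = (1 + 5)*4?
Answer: -10936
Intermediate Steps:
I = 24 (I = 6*4 = 24)
G(a) = 4 + a² + 23*a (G(a) = (a² + 24*a) + (4 - a) = 4 + a² + 23*a)
-4*G(42) = -4*(4 + 42² + 23*42) = -4*(4 + 1764 + 966) = -4*2734 = -10936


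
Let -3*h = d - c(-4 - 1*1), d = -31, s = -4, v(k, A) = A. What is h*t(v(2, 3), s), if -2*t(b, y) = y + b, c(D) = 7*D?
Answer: -⅔ ≈ -0.66667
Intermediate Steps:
t(b, y) = -b/2 - y/2 (t(b, y) = -(y + b)/2 = -(b + y)/2 = -b/2 - y/2)
h = -4/3 (h = -(-31 - 7*(-4 - 1*1))/3 = -(-31 - 7*(-4 - 1))/3 = -(-31 - 7*(-5))/3 = -(-31 - 1*(-35))/3 = -(-31 + 35)/3 = -⅓*4 = -4/3 ≈ -1.3333)
h*t(v(2, 3), s) = -4*(-½*3 - ½*(-4))/3 = -4*(-3/2 + 2)/3 = -4/3*½ = -⅔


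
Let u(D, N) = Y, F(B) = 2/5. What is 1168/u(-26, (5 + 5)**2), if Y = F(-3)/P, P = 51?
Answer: 148920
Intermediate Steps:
F(B) = 2/5 (F(B) = 2*(1/5) = 2/5)
Y = 2/255 (Y = (2/5)/51 = (2/5)*(1/51) = 2/255 ≈ 0.0078431)
u(D, N) = 2/255
1168/u(-26, (5 + 5)**2) = 1168/(2/255) = 1168*(255/2) = 148920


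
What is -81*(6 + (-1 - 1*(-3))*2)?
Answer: -810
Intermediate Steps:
-81*(6 + (-1 - 1*(-3))*2) = -81*(6 + (-1 + 3)*2) = -81*(6 + 2*2) = -81*(6 + 4) = -81*10 = -810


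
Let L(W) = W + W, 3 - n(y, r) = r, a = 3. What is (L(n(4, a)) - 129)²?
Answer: 16641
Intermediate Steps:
n(y, r) = 3 - r
L(W) = 2*W
(L(n(4, a)) - 129)² = (2*(3 - 1*3) - 129)² = (2*(3 - 3) - 129)² = (2*0 - 129)² = (0 - 129)² = (-129)² = 16641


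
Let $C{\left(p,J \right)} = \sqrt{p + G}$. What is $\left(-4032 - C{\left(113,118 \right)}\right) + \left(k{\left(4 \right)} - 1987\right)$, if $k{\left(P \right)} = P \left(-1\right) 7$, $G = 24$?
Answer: $-6047 - \sqrt{137} \approx -6058.7$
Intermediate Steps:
$C{\left(p,J \right)} = \sqrt{24 + p}$ ($C{\left(p,J \right)} = \sqrt{p + 24} = \sqrt{24 + p}$)
$k{\left(P \right)} = - 7 P$ ($k{\left(P \right)} = - P 7 = - 7 P$)
$\left(-4032 - C{\left(113,118 \right)}\right) + \left(k{\left(4 \right)} - 1987\right) = \left(-4032 - \sqrt{24 + 113}\right) - 2015 = \left(-4032 - \sqrt{137}\right) - 2015 = -6047 - \sqrt{137}$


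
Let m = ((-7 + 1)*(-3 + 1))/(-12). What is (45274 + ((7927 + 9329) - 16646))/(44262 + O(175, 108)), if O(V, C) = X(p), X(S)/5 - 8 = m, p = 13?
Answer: 45884/44297 ≈ 1.0358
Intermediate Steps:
m = -1 (m = -6*(-2)*(-1/12) = 12*(-1/12) = -1)
X(S) = 35 (X(S) = 40 + 5*(-1) = 40 - 5 = 35)
O(V, C) = 35
(45274 + ((7927 + 9329) - 16646))/(44262 + O(175, 108)) = (45274 + ((7927 + 9329) - 16646))/(44262 + 35) = (45274 + (17256 - 16646))/44297 = (45274 + 610)*(1/44297) = 45884*(1/44297) = 45884/44297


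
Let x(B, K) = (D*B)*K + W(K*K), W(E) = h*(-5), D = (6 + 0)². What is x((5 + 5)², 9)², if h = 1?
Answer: 1049436025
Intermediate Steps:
D = 36 (D = 6² = 36)
W(E) = -5 (W(E) = 1*(-5) = -5)
x(B, K) = -5 + 36*B*K (x(B, K) = (36*B)*K - 5 = 36*B*K - 5 = -5 + 36*B*K)
x((5 + 5)², 9)² = (-5 + 36*(5 + 5)²*9)² = (-5 + 36*10²*9)² = (-5 + 36*100*9)² = (-5 + 32400)² = 32395² = 1049436025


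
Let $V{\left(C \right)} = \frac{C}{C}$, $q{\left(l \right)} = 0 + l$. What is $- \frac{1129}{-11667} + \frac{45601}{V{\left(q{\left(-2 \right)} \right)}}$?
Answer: $\frac{532027996}{11667} \approx 45601.0$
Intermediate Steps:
$q{\left(l \right)} = l$
$V{\left(C \right)} = 1$
$- \frac{1129}{-11667} + \frac{45601}{V{\left(q{\left(-2 \right)} \right)}} = - \frac{1129}{-11667} + \frac{45601}{1} = \left(-1129\right) \left(- \frac{1}{11667}\right) + 45601 \cdot 1 = \frac{1129}{11667} + 45601 = \frac{532027996}{11667}$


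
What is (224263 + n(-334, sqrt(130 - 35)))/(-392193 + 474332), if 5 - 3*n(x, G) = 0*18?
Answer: 672794/246417 ≈ 2.7303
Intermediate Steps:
n(x, G) = 5/3 (n(x, G) = 5/3 - 0*18 = 5/3 - 1/3*0 = 5/3 + 0 = 5/3)
(224263 + n(-334, sqrt(130 - 35)))/(-392193 + 474332) = (224263 + 5/3)/(-392193 + 474332) = (672794/3)/82139 = (672794/3)*(1/82139) = 672794/246417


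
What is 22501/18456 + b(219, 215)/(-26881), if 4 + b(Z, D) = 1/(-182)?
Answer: 55048020883/45146531976 ≈ 1.2193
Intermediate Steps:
b(Z, D) = -729/182 (b(Z, D) = -4 + 1/(-182) = -4 - 1/182 = -729/182)
22501/18456 + b(219, 215)/(-26881) = 22501/18456 - 729/182/(-26881) = 22501*(1/18456) - 729/182*(-1/26881) = 22501/18456 + 729/4892342 = 55048020883/45146531976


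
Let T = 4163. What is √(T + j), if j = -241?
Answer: √3922 ≈ 62.626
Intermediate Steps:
√(T + j) = √(4163 - 241) = √3922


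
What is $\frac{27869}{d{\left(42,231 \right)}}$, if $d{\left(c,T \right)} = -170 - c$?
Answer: $- \frac{27869}{212} \approx -131.46$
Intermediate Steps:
$\frac{27869}{d{\left(42,231 \right)}} = \frac{27869}{-170 - 42} = \frac{27869}{-212} = 27869 \left(- \frac{1}{212}\right) = - \frac{27869}{212}$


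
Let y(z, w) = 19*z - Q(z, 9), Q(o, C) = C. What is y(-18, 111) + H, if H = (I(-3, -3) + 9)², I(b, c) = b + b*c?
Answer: -126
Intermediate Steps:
y(z, w) = -9 + 19*z (y(z, w) = 19*z - 1*9 = 19*z - 9 = -9 + 19*z)
H = 225 (H = (-3*(1 - 3) + 9)² = (-3*(-2) + 9)² = (6 + 9)² = 15² = 225)
y(-18, 111) + H = (-9 + 19*(-18)) + 225 = (-9 - 342) + 225 = -351 + 225 = -126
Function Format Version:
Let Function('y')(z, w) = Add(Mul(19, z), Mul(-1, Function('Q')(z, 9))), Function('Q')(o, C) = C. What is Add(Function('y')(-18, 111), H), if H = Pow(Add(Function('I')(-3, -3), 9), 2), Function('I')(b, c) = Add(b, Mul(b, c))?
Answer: -126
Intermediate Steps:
Function('y')(z, w) = Add(-9, Mul(19, z)) (Function('y')(z, w) = Add(Mul(19, z), Mul(-1, 9)) = Add(Mul(19, z), -9) = Add(-9, Mul(19, z)))
H = 225 (H = Pow(Add(Mul(-3, Add(1, -3)), 9), 2) = Pow(Add(Mul(-3, -2), 9), 2) = Pow(Add(6, 9), 2) = Pow(15, 2) = 225)
Add(Function('y')(-18, 111), H) = Add(Add(-9, Mul(19, -18)), 225) = Add(Add(-9, -342), 225) = Add(-351, 225) = -126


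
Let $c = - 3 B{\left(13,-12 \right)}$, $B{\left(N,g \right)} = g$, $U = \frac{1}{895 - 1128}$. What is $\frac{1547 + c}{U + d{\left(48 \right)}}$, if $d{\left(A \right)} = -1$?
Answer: $- \frac{368839}{234} \approx -1576.2$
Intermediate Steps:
$U = - \frac{1}{233}$ ($U = \frac{1}{-233} = - \frac{1}{233} \approx -0.0042918$)
$c = 36$ ($c = \left(-3\right) \left(-12\right) = 36$)
$\frac{1547 + c}{U + d{\left(48 \right)}} = \frac{1547 + 36}{- \frac{1}{233} - 1} = \frac{1583}{- \frac{234}{233}} = 1583 \left(- \frac{233}{234}\right) = - \frac{368839}{234}$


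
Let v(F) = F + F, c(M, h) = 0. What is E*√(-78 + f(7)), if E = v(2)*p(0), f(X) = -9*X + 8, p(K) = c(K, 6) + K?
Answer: 0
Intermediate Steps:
p(K) = K (p(K) = 0 + K = K)
f(X) = 8 - 9*X
v(F) = 2*F
E = 0 (E = (2*2)*0 = 4*0 = 0)
E*√(-78 + f(7)) = 0*√(-78 + (8 - 9*7)) = 0*√(-78 + (8 - 63)) = 0*√(-78 - 55) = 0*√(-133) = 0*(I*√133) = 0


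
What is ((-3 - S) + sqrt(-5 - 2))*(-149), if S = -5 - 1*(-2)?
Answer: -149*I*sqrt(7) ≈ -394.22*I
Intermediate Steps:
S = -3 (S = -5 + 2 = -3)
((-3 - S) + sqrt(-5 - 2))*(-149) = ((-3 - 1*(-3)) + sqrt(-5 - 2))*(-149) = ((-3 + 3) + sqrt(-7))*(-149) = (0 + I*sqrt(7))*(-149) = (I*sqrt(7))*(-149) = -149*I*sqrt(7)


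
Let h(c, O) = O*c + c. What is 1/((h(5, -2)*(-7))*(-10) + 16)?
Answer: -1/334 ≈ -0.0029940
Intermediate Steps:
h(c, O) = c + O*c
1/((h(5, -2)*(-7))*(-10) + 16) = 1/(((5*(1 - 2))*(-7))*(-10) + 16) = 1/(((5*(-1))*(-7))*(-10) + 16) = 1/(-5*(-7)*(-10) + 16) = 1/(35*(-10) + 16) = 1/(-350 + 16) = 1/(-334) = -1/334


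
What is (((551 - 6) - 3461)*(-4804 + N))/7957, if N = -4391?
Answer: 26812620/7957 ≈ 3369.7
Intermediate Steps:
(((551 - 6) - 3461)*(-4804 + N))/7957 = (((551 - 6) - 3461)*(-4804 - 4391))/7957 = ((545 - 3461)*(-9195))*(1/7957) = -2916*(-9195)*(1/7957) = 26812620*(1/7957) = 26812620/7957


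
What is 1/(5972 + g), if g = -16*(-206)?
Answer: 1/9268 ≈ 0.00010790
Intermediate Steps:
g = 3296
1/(5972 + g) = 1/(5972 + 3296) = 1/9268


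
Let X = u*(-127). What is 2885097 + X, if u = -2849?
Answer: 3246920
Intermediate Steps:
X = 361823 (X = -2849*(-127) = 361823)
2885097 + X = 2885097 + 361823 = 3246920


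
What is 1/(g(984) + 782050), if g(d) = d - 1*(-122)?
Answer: 1/783156 ≈ 1.2769e-6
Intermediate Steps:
g(d) = 122 + d (g(d) = d + 122 = 122 + d)
1/(g(984) + 782050) = 1/((122 + 984) + 782050) = 1/(1106 + 782050) = 1/783156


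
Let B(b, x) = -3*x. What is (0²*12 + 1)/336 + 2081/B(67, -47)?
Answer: 233119/15792 ≈ 14.762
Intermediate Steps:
(0²*12 + 1)/336 + 2081/B(67, -47) = (0²*12 + 1)/336 + 2081/((-3*(-47))) = (0*12 + 1)*(1/336) + 2081/141 = (0 + 1)*(1/336) + 2081*(1/141) = 1*(1/336) + 2081/141 = 1/336 + 2081/141 = 233119/15792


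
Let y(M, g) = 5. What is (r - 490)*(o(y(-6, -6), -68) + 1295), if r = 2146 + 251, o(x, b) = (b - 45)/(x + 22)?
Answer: 66462764/27 ≈ 2.4616e+6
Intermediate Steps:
o(x, b) = (-45 + b)/(22 + x)
r = 2397
(r - 490)*(o(y(-6, -6), -68) + 1295) = (2397 - 490)*((-45 - 68)/(22 + 5) + 1295) = 1907*(-113/27 + 1295) = 1907*(34852/27) = 66462764/27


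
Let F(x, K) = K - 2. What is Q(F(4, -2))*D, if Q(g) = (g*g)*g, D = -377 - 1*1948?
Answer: 148800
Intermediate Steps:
F(x, K) = -2 + K
D = -2325 (D = -377 - 1948 = -2325)
Q(g) = g**3 (Q(g) = g**2*g = g**3)
Q(F(4, -2))*D = (-2 - 2)**3*(-2325) = (-4)**3*(-2325) = -64*(-2325) = 148800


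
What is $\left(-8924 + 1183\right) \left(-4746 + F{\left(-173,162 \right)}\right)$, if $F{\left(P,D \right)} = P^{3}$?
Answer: $40117446083$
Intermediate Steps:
$\left(-8924 + 1183\right) \left(-4746 + F{\left(-173,162 \right)}\right) = \left(-8924 + 1183\right) \left(-4746 + \left(-173\right)^{3}\right) = - 7741 \left(-4746 - 5177717\right) = \left(-7741\right) \left(-5182463\right) = 40117446083$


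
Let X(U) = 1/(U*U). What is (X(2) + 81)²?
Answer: 105625/16 ≈ 6601.6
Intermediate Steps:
X(U) = U⁻² (X(U) = 1/(U²) = U⁻²)
(X(2) + 81)² = (2⁻² + 81)² = (¼ + 81)² = (325/4)² = 105625/16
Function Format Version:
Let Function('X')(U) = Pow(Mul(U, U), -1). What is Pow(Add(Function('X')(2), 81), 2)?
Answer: Rational(105625, 16) ≈ 6601.6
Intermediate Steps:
Function('X')(U) = Pow(U, -2) (Function('X')(U) = Pow(Pow(U, 2), -1) = Pow(U, -2))
Pow(Add(Function('X')(2), 81), 2) = Pow(Add(Pow(2, -2), 81), 2) = Pow(Add(Rational(1, 4), 81), 2) = Pow(Rational(325, 4), 2) = Rational(105625, 16)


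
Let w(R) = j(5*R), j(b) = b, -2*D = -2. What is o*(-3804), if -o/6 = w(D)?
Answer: 114120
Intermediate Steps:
D = 1 (D = -½*(-2) = 1)
w(R) = 5*R
o = -30 ≈ -30.000
o*(-3804) = -30*(-3804) = 114120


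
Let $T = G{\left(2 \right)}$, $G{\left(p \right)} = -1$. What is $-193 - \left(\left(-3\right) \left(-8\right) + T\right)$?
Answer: $-216$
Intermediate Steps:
$T = -1$
$-193 - \left(\left(-3\right) \left(-8\right) + T\right) = -193 - \left(\left(-3\right) \left(-8\right) - 1\right) = -193 - \left(24 - 1\right) = -193 - 23 = -216$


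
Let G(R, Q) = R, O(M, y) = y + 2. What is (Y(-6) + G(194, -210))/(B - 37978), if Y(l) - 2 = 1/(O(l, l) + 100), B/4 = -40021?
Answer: -18817/19013952 ≈ -0.00098964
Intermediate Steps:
B = -160084 (B = 4*(-40021) = -160084)
O(M, y) = 2 + y
Y(l) = 2 + 1/(102 + l) (Y(l) = 2 + 1/((2 + l) + 100) = 2 + 1/(102 + l))
(Y(-6) + G(194, -210))/(B - 37978) = ((205 + 2*(-6))/(102 - 6) + 194)/(-160084 - 37978) = ((205 - 12)/96 + 194)/(-198062) = ((1/96)*193 + 194)*(-1/198062) = (193/96 + 194)*(-1/198062) = (18817/96)*(-1/198062) = -18817/19013952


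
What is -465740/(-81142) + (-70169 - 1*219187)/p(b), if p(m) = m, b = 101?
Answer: -403998014/141299 ≈ -2859.2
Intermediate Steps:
-465740/(-81142) + (-70169 - 1*219187)/p(b) = -465740/(-81142) + (-70169 - 1*219187)/101 = -465740*(-1/81142) + (-70169 - 219187)*(1/101) = 8030/1399 - 289356*1/101 = 8030/1399 - 289356/101 = -403998014/141299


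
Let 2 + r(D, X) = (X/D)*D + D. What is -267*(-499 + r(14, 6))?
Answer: 128427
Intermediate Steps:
r(D, X) = -2 + D + X (r(D, X) = -2 + ((X/D)*D + D) = -2 + (X + D) = -2 + (D + X) = -2 + D + X)
-267*(-499 + r(14, 6)) = -267*(-499 + (-2 + 14 + 6)) = -267*(-499 + 18) = -267*(-481) = 128427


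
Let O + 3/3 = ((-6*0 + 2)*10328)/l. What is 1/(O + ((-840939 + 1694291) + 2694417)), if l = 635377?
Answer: 635377/2254170209192 ≈ 2.8187e-7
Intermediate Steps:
O = -614721/635377 (O = -1 + ((-6*0 + 2)*10328)/635377 = -1 + ((0 + 2)*10328)*(1/635377) = -1 + (2*10328)*(1/635377) = -1 + 20656*(1/635377) = -1 + 20656/635377 = -614721/635377 ≈ -0.96749)
1/(O + ((-840939 + 1694291) + 2694417)) = 1/(-614721/635377 + ((-840939 + 1694291) + 2694417)) = 1/(-614721/635377 + (853352 + 2694417)) = 1/(-614721/635377 + 3547769) = 1/(2254170209192/635377) = 635377/2254170209192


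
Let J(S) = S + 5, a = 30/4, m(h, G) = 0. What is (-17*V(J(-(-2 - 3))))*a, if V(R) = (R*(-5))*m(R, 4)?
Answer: 0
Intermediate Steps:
a = 15/2 (a = 30*(¼) = 15/2 ≈ 7.5000)
J(S) = 5 + S
V(R) = 0 (V(R) = (R*(-5))*0 = -5*R*0 = 0)
(-17*V(J(-(-2 - 3))))*a = -17*0*(15/2) = 0*(15/2) = 0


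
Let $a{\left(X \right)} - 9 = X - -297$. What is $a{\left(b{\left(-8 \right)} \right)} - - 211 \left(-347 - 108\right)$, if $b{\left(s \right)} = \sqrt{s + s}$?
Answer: $-95699 + 4 i \approx -95699.0 + 4.0 i$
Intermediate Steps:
$b{\left(s \right)} = \sqrt{2} \sqrt{s}$ ($b{\left(s \right)} = \sqrt{2 s} = \sqrt{2} \sqrt{s}$)
$a{\left(X \right)} = 306 + X$ ($a{\left(X \right)} = 9 + \left(X - -297\right) = 9 + \left(X + 297\right) = 9 + \left(297 + X\right) = 306 + X$)
$a{\left(b{\left(-8 \right)} \right)} - - 211 \left(-347 - 108\right) = \left(306 + \sqrt{2} \sqrt{-8}\right) - - 211 \left(-347 - 108\right) = \left(306 + \sqrt{2} \cdot 2 i \sqrt{2}\right) - \left(-211\right) \left(-455\right) = \left(306 + 4 i\right) - 96005 = -95699 + 4 i$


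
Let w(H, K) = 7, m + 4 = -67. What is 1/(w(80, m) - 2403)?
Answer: -1/2396 ≈ -0.00041736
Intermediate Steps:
m = -71 (m = -4 - 67 = -71)
1/(w(80, m) - 2403) = 1/(7 - 2403) = 1/(-2396) = -1/2396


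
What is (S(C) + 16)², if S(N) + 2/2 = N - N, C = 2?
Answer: 225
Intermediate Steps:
S(N) = -1 (S(N) = -1 + (N - N) = -1 + 0 = -1)
(S(C) + 16)² = (-1 + 16)² = 15² = 225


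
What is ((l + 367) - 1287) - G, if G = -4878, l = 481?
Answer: 4439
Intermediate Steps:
((l + 367) - 1287) - G = ((481 + 367) - 1287) - 1*(-4878) = (848 - 1287) + 4878 = -439 + 4878 = 4439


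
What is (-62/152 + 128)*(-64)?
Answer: -155152/19 ≈ -8165.9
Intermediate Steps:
(-62/152 + 128)*(-64) = (-62*1/152 + 128)*(-64) = (-31/76 + 128)*(-64) = (9697/76)*(-64) = -155152/19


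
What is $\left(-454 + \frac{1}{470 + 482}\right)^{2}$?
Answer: $\frac{186802890849}{906304} \approx 2.0612 \cdot 10^{5}$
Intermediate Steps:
$\left(-454 + \frac{1}{470 + 482}\right)^{2} = \left(-454 + \frac{1}{952}\right)^{2} = \left(- \frac{432207}{952}\right)^{2} = \frac{186802890849}{906304}$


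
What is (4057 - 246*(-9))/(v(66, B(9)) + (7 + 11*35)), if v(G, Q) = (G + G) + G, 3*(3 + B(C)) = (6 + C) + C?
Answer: 6271/590 ≈ 10.629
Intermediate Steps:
B(C) = -1 + 2*C/3 (B(C) = -3 + ((6 + C) + C)/3 = -3 + (6 + 2*C)/3 = -3 + (2 + 2*C/3) = -1 + 2*C/3)
v(G, Q) = 3*G (v(G, Q) = 2*G + G = 3*G)
(4057 - 246*(-9))/(v(66, B(9)) + (7 + 11*35)) = (4057 - 246*(-9))/(3*66 + (7 + 11*35)) = (4057 + 2214)/(198 + (7 + 385)) = 6271/(198 + 392) = 6271/590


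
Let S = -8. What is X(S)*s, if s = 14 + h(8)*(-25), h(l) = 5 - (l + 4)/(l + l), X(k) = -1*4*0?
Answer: 0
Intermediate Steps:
X(k) = 0 (X(k) = -4*0 = 0)
h(l) = 5 - (4 + l)/(2*l)
s = -369/4 (s = 14 + (9/2 - 2/8)*(-25) = 14 + (9/2 - 2*1/8)*(-25) = 14 + (9/2 - 1/4)*(-25) = 14 + (17/4)*(-25) = 14 - 425/4 = -369/4 ≈ -92.250)
X(S)*s = 0*(-369/4) = 0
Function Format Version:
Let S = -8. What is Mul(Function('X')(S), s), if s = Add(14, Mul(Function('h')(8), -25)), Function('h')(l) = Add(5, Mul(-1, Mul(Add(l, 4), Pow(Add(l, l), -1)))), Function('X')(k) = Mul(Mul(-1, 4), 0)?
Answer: 0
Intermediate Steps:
Function('X')(k) = 0 (Function('X')(k) = Mul(-4, 0) = 0)
Function('h')(l) = Add(5, Mul(Rational(-1, 2), Pow(l, -1), Add(4, l))) (Function('h')(l) = Add(5, Mul(-1, Mul(Add(4, l), Pow(Mul(2, l), -1)))) = Add(5, Mul(-1, Mul(Add(4, l), Mul(Rational(1, 2), Pow(l, -1))))) = Add(5, Mul(-1, Mul(Rational(1, 2), Pow(l, -1), Add(4, l)))) = Add(5, Mul(Rational(-1, 2), Pow(l, -1), Add(4, l))))
s = Rational(-369, 4) (s = Add(14, Mul(Add(Rational(9, 2), Mul(-2, Pow(8, -1))), -25)) = Add(14, Mul(Add(Rational(9, 2), Mul(-2, Rational(1, 8))), -25)) = Add(14, Mul(Add(Rational(9, 2), Rational(-1, 4)), -25)) = Add(14, Mul(Rational(17, 4), -25)) = Add(14, Rational(-425, 4)) = Rational(-369, 4) ≈ -92.250)
Mul(Function('X')(S), s) = Mul(0, Rational(-369, 4)) = 0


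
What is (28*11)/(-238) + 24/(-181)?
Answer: -4390/3077 ≈ -1.4267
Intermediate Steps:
(28*11)/(-238) + 24/(-181) = 308*(-1/238) + 24*(-1/181) = -22/17 - 24/181 = -4390/3077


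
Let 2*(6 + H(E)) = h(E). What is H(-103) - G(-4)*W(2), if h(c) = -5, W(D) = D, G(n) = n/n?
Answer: -21/2 ≈ -10.500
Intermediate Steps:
G(n) = 1
H(E) = -17/2 (H(E) = -6 + (½)*(-5) = -6 - 5/2 = -17/2)
H(-103) - G(-4)*W(2) = -17/2 - 2 = -21/2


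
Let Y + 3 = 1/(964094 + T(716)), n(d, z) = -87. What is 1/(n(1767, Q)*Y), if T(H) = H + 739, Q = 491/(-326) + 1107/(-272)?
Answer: 965549/252008202 ≈ 0.0038314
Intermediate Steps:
Q = -247217/44336 (Q = 491*(-1/326) + 1107*(-1/272) = -491/326 - 1107/272 = -247217/44336 ≈ -5.5760)
T(H) = 739 + H
Y = -2896646/965549 (Y = -3 + 1/(964094 + (739 + 716)) = -3 + 1/(964094 + 1455) = -3 + 1/965549 = -2896646/965549 ≈ -3.0000)
1/(n(1767, Q)*Y) = 1/((-87)*(-2896646/965549)) = -1/87*(-965549/2896646) = 965549/252008202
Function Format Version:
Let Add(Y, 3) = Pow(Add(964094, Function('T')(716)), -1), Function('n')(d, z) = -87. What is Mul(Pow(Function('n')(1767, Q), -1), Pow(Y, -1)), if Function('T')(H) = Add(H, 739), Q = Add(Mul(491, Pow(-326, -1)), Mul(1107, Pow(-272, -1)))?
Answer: Rational(965549, 252008202) ≈ 0.0038314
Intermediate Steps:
Q = Rational(-247217, 44336) (Q = Add(Mul(491, Rational(-1, 326)), Mul(1107, Rational(-1, 272))) = Add(Rational(-491, 326), Rational(-1107, 272)) = Rational(-247217, 44336) ≈ -5.5760)
Function('T')(H) = Add(739, H)
Y = Rational(-2896646, 965549) (Y = Add(-3, Pow(Add(964094, Add(739, 716)), -1)) = Add(-3, Pow(Add(964094, 1455), -1)) = Add(-3, Pow(965549, -1)) = Add(-3, Rational(1, 965549)) = Rational(-2896646, 965549) ≈ -3.0000)
Mul(Pow(Function('n')(1767, Q), -1), Pow(Y, -1)) = Mul(Pow(-87, -1), Pow(Rational(-2896646, 965549), -1)) = Mul(Rational(-1, 87), Rational(-965549, 2896646)) = Rational(965549, 252008202)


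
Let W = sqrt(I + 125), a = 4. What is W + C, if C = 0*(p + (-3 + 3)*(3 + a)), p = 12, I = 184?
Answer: sqrt(309) ≈ 17.578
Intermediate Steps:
W = sqrt(309) (W = sqrt(184 + 125) = sqrt(309) ≈ 17.578)
C = 0 (C = 0*(12 + (-3 + 3)*(3 + 4)) = 0*(12 + 0*7) = 0*(12 + 0) = 0*12 = 0)
W + C = sqrt(309) + 0 = sqrt(309)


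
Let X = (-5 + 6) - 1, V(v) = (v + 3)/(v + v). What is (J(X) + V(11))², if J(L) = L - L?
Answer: 49/121 ≈ 0.40496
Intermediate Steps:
V(v) = (3 + v)/(2*v) (V(v) = (3 + v)/((2*v)) = (3 + v)*(1/(2*v)) = (3 + v)/(2*v))
X = 0 (X = 1 - 1 = 0)
J(L) = 0
(J(X) + V(11))² = (0 + (½)*(3 + 11)/11)² = (0 + (½)*(1/11)*14)² = (0 + 7/11)² = (7/11)² = 49/121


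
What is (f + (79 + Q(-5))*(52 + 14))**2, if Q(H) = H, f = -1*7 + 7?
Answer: 23853456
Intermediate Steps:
f = 0 (f = -7 + 7 = 0)
(f + (79 + Q(-5))*(52 + 14))**2 = (0 + (79 - 5)*(52 + 14))**2 = (0 + 74*66)**2 = (0 + 4884)**2 = 4884**2 = 23853456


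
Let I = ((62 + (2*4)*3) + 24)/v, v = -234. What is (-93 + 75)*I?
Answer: 110/13 ≈ 8.4615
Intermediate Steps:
I = -55/117 (I = ((62 + (2*4)*3) + 24)/(-234) = ((62 + 8*3) + 24)*(-1/234) = ((62 + 24) + 24)*(-1/234) = (86 + 24)*(-1/234) = 110*(-1/234) = -55/117 ≈ -0.47009)
(-93 + 75)*I = (-93 + 75)*(-55/117) = -18*(-55/117) = 110/13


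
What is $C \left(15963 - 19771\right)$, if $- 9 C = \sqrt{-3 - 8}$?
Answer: $\frac{3808 i \sqrt{11}}{9} \approx 1403.3 i$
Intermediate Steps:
$C = - \frac{i \sqrt{11}}{9}$ ($C = - \frac{\sqrt{-3 - 8}}{9} = - \frac{\sqrt{-11}}{9} = - \frac{i \sqrt{11}}{9} \approx - 0.36851 i$)
$C \left(15963 - 19771\right) = - \frac{i \sqrt{11}}{9} \left(15963 - 19771\right) = - \frac{i \sqrt{11}}{9} \left(-3808\right) = \frac{3808 i \sqrt{11}}{9}$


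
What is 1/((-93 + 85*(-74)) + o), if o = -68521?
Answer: -1/74904 ≈ -1.3350e-5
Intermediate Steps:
1/((-93 + 85*(-74)) + o) = 1/((-93 + 85*(-74)) - 68521) = 1/((-93 - 6290) - 68521) = 1/(-6383 - 68521) = 1/(-74904) = -1/74904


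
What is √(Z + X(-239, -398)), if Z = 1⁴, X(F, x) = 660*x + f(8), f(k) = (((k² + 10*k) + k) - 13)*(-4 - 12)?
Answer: I*√264903 ≈ 514.69*I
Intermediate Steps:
f(k) = 208 - 176*k - 16*k² (f(k) = ((k² + 11*k) - 13)*(-16) = (-13 + k² + 11*k)*(-16) = 208 - 176*k - 16*k²)
X(F, x) = -2224 + 660*x (X(F, x) = 660*x + (208 - 176*8 - 16*8²) = 660*x + (208 - 1408 - 16*64) = 660*x + (208 - 1408 - 1024) = 660*x - 2224 = -2224 + 660*x)
Z = 1
√(Z + X(-239, -398)) = √(1 + (-2224 + 660*(-398))) = √(1 + (-2224 - 262680)) = √(1 - 264904) = √(-264903) = I*√264903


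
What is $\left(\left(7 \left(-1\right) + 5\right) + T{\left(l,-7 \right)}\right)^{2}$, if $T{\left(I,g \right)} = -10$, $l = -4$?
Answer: $144$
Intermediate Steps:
$\left(\left(7 \left(-1\right) + 5\right) + T{\left(l,-7 \right)}\right)^{2} = \left(\left(7 \left(-1\right) + 5\right) - 10\right)^{2} = \left(\left(-7 + 5\right) - 10\right)^{2} = \left(-2 - 10\right)^{2} = \left(-12\right)^{2} = 144$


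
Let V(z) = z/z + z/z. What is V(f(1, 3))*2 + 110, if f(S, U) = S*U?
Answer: 114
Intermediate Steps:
V(z) = 2 (V(z) = 1 + 1 = 2)
V(f(1, 3))*2 + 110 = 2*2 + 110 = 4 + 110 = 114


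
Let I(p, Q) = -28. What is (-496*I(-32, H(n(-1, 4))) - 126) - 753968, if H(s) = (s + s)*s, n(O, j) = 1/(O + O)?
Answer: -740206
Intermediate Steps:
n(O, j) = 1/(2*O)
H(s) = 2*s² (H(s) = (2*s)*s = 2*s²)
(-496*I(-32, H(n(-1, 4))) - 126) - 753968 = (-496*(-28) - 126) - 753968 = (13888 - 126) - 753968 = 13762 - 753968 = -740206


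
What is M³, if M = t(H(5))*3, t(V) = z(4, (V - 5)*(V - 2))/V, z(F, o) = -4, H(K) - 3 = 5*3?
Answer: -8/27 ≈ -0.29630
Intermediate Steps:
H(K) = 18 (H(K) = 3 + 5*3 = 3 + 15 = 18)
t(V) = -4/V
M = -⅔ (M = -4/18*3 = -4*1/18*3 = -2/9*3 = -⅔ ≈ -0.66667)
M³ = (-⅔)³ = -8/27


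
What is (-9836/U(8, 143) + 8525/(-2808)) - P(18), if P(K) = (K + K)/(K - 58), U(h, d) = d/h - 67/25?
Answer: -9236874857/14222520 ≈ -649.45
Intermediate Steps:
U(h, d) = -67/25 + d/h (U(h, d) = d/h - 67*1/25 = d/h - 67/25 = -67/25 + d/h)
P(K) = 2*K/(-58 + K) (P(K) = (2*K)/(-58 + K) = 2*K/(-58 + K))
(-9836/U(8, 143) + 8525/(-2808)) - P(18) = (-9836/(-67/25 + 143/8) + 8525/(-2808)) - 2*18/(-58 + 18) = (-9836/(-67/25 + 143*(⅛)) + 8525*(-1/2808)) - 2*18/(-40) = (-9836/(-67/25 + 143/8) - 8525/2808) - 2*18*(-1)/40 = (-9836/3039/200 - 8525/2808) - 1*(-9/10) = (-9836*200/3039 - 8525/2808) + 9/10 = (-1967200/3039 - 8525/2808) + 9/10 = -1849935025/2844504 + 9/10 = -9236874857/14222520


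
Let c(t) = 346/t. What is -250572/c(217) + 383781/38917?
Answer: -1057972497741/6732641 ≈ -1.5714e+5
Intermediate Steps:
-250572/c(217) + 383781/38917 = -250572/(346/217) + 383781/38917 = -250572/(346*(1/217)) + 383781*(1/38917) = -250572/346/217 + 383781/38917 = -250572*217/346 + 383781/38917 = -27187062/173 + 383781/38917 = -1057972497741/6732641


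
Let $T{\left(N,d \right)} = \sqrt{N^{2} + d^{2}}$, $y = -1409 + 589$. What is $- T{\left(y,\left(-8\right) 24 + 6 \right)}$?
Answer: $- 2 \sqrt{176749} \approx -840.83$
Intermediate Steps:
$y = -820$
$- T{\left(y,\left(-8\right) 24 + 6 \right)} = - \sqrt{\left(-820\right)^{2} + \left(\left(-8\right) 24 + 6\right)^{2}} = - \sqrt{672400 + \left(-192 + 6\right)^{2}} = - \sqrt{672400 + \left(-186\right)^{2}} = - \sqrt{672400 + 34596} = - \sqrt{706996} = - 2 \sqrt{176749}$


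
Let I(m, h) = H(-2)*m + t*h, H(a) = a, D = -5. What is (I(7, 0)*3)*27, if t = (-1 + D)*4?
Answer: -1134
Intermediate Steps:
t = -24 (t = (-1 - 5)*4 = -6*4 = -24)
I(m, h) = -24*h - 2*m (I(m, h) = -2*m - 24*h = -24*h - 2*m)
(I(7, 0)*3)*27 = ((-24*0 - 2*7)*3)*27 = ((0 - 14)*3)*27 = -14*3*27 = -42*27 = -1134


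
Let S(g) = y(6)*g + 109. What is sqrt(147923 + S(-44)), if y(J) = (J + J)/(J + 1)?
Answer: 4*sqrt(453117)/7 ≈ 384.65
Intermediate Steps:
y(J) = 2*J/(1 + J) (y(J) = (2*J)/(1 + J) = 2*J/(1 + J))
S(g) = 109 + 12*g/7 (S(g) = (2*6/(1 + 6))*g + 109 = (2*6/7)*g + 109 = (2*6*(1/7))*g + 109 = 12*g/7 + 109 = 109 + 12*g/7)
sqrt(147923 + S(-44)) = sqrt(147923 + (109 + (12/7)*(-44))) = sqrt(147923 + (109 - 528/7)) = sqrt(147923 + 235/7) = sqrt(1035696/7) = 4*sqrt(453117)/7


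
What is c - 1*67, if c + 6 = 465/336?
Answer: -8021/112 ≈ -71.616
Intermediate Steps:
c = -517/112 (c = -6 + 465/336 = -6 + 465*(1/336) = -6 + 155/112 = -517/112 ≈ -4.6161)
c - 1*67 = -517/112 - 1*67 = -517/112 - 67 = -8021/112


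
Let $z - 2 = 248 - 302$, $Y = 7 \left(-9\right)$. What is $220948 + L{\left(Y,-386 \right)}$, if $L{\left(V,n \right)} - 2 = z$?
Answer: $220898$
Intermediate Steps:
$Y = -63$
$z = -52$ ($z = 2 + \left(248 - 302\right) = 2 - 54 = -52$)
$L{\left(V,n \right)} = -50$ ($L{\left(V,n \right)} = 2 - 52 = -50$)
$220948 + L{\left(Y,-386 \right)} = 220948 - 50 = 220898$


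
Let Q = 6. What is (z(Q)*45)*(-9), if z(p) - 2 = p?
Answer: -3240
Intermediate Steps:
z(p) = 2 + p
(z(Q)*45)*(-9) = ((2 + 6)*45)*(-9) = (8*45)*(-9) = 360*(-9) = -3240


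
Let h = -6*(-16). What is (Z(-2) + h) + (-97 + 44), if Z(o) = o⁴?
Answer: 59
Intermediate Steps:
h = 96
(Z(-2) + h) + (-97 + 44) = ((-2)⁴ + 96) + (-97 + 44) = (16 + 96) - 53 = 112 - 53 = 59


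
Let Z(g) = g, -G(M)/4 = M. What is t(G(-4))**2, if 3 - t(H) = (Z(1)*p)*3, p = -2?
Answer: 81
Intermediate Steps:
G(M) = -4*M
t(H) = 9 (t(H) = 3 - 1*(-2)*3 = 3 - (-2)*3 = 3 - 1*(-6) = 3 + 6 = 9)
t(G(-4))**2 = 9**2 = 81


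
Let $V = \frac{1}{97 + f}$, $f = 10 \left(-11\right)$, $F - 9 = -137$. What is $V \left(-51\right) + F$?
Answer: $- \frac{1613}{13} \approx -124.08$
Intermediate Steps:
$F = -128$ ($F = 9 - 137 = -128$)
$f = -110$
$V = - \frac{1}{13}$ ($V = \frac{1}{97 - 110} = \frac{1}{-13} = - \frac{1}{13} \approx -0.076923$)
$V \left(-51\right) + F = \left(- \frac{1}{13}\right) \left(-51\right) - 128 = \frac{51}{13} - 128 = - \frac{1613}{13}$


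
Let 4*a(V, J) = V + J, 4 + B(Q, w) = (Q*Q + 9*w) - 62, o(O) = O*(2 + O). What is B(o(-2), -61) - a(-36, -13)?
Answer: -2411/4 ≈ -602.75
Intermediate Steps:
B(Q, w) = -66 + Q**2 + 9*w (B(Q, w) = -4 + ((Q*Q + 9*w) - 62) = -4 + ((Q**2 + 9*w) - 62) = -4 + (-62 + Q**2 + 9*w) = -66 + Q**2 + 9*w)
a(V, J) = J/4 + V/4 (a(V, J) = (V + J)/4 = (J + V)/4 = J/4 + V/4)
B(o(-2), -61) - a(-36, -13) = (-66 + (-2*(2 - 2))**2 + 9*(-61)) - ((1/4)*(-13) + (1/4)*(-36)) = (-66 + (-2*0)**2 - 549) - (-13/4 - 9) = (-66 + 0**2 - 549) - 1*(-49/4) = (-66 + 0 - 549) + 49/4 = -615 + 49/4 = -2411/4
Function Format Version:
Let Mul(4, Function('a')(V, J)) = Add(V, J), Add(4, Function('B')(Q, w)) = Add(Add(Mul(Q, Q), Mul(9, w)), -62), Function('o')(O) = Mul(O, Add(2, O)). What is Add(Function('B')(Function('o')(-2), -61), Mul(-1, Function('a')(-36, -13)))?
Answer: Rational(-2411, 4) ≈ -602.75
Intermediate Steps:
Function('B')(Q, w) = Add(-66, Pow(Q, 2), Mul(9, w)) (Function('B')(Q, w) = Add(-4, Add(Add(Mul(Q, Q), Mul(9, w)), -62)) = Add(-4, Add(Add(Pow(Q, 2), Mul(9, w)), -62)) = Add(-4, Add(-62, Pow(Q, 2), Mul(9, w))) = Add(-66, Pow(Q, 2), Mul(9, w)))
Function('a')(V, J) = Add(Mul(Rational(1, 4), J), Mul(Rational(1, 4), V)) (Function('a')(V, J) = Mul(Rational(1, 4), Add(V, J)) = Mul(Rational(1, 4), Add(J, V)) = Add(Mul(Rational(1, 4), J), Mul(Rational(1, 4), V)))
Add(Function('B')(Function('o')(-2), -61), Mul(-1, Function('a')(-36, -13))) = Add(Add(-66, Pow(Mul(-2, Add(2, -2)), 2), Mul(9, -61)), Mul(-1, Add(Mul(Rational(1, 4), -13), Mul(Rational(1, 4), -36)))) = Add(Add(-66, Pow(Mul(-2, 0), 2), -549), Mul(-1, Add(Rational(-13, 4), -9))) = Add(Add(-66, Pow(0, 2), -549), Mul(-1, Rational(-49, 4))) = Add(Add(-66, 0, -549), Rational(49, 4)) = Add(-615, Rational(49, 4)) = Rational(-2411, 4)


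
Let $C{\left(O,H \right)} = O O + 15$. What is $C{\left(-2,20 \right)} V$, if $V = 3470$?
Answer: $65930$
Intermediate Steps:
$C{\left(O,H \right)} = 15 + O^{2}$ ($C{\left(O,H \right)} = O^{2} + 15 = 15 + O^{2}$)
$C{\left(-2,20 \right)} V = \left(15 + \left(-2\right)^{2}\right) 3470 = \left(15 + 4\right) 3470 = 19 \cdot 3470 = 65930$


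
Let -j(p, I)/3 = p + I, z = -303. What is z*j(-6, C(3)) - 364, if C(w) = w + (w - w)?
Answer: -3091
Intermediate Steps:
C(w) = w (C(w) = w + 0 = w)
j(p, I) = -3*I - 3*p (j(p, I) = -3*(p + I) = -3*(I + p) = -3*I - 3*p)
z*j(-6, C(3)) - 364 = -303*(-3*3 - 3*(-6)) - 364 = -303*(-9 + 18) - 364 = -303*9 - 364 = -2727 - 364 = -3091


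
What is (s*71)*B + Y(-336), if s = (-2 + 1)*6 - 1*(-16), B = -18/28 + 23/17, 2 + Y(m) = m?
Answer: 19773/119 ≈ 166.16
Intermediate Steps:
Y(m) = -2 + m
B = 169/238 (B = -18*1/28 + 23*(1/17) = -9/14 + 23/17 = 169/238 ≈ 0.71008)
s = 10 (s = -1*6 + 16 = -6 + 16 = 10)
(s*71)*B + Y(-336) = (10*71)*(169/238) + (-2 - 336) = 710*(169/238) - 338 = 59995/119 - 338 = 19773/119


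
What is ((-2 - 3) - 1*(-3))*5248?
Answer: -10496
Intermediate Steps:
((-2 - 3) - 1*(-3))*5248 = (-5 + 3)*5248 = -2*5248 = -10496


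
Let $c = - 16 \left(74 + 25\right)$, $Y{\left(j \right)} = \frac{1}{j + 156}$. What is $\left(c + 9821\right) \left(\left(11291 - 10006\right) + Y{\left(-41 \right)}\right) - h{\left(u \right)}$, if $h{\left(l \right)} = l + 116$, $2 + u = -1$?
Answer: $\frac{1217217917}{115} \approx 1.0584 \cdot 10^{7}$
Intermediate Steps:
$Y{\left(j \right)} = \frac{1}{156 + j}$
$u = -3$ ($u = -2 - 1 = -3$)
$c = -1584$ ($c = \left(-16\right) 99 = -1584$)
$h{\left(l \right)} = 116 + l$
$\left(c + 9821\right) \left(\left(11291 - 10006\right) + Y{\left(-41 \right)}\right) - h{\left(u \right)} = \left(-1584 + 9821\right) \left(\left(11291 - 10006\right) + \frac{1}{156 - 41}\right) - \left(116 - 3\right) = 8237 \left(\left(11291 - 10006\right) + \frac{1}{115}\right) - 113 = 8237 \left(1285 + \frac{1}{115}\right) - 113 = 8237 \cdot \frac{147776}{115} - 113 = \frac{1217230912}{115} - 113 = \frac{1217217917}{115}$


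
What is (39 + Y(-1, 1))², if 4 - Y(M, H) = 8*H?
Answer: 1225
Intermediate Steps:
Y(M, H) = 4 - 8*H
(39 + Y(-1, 1))² = (39 + (4 - 8*1))² = (39 + (4 - 8))² = (39 - 4)² = 35² = 1225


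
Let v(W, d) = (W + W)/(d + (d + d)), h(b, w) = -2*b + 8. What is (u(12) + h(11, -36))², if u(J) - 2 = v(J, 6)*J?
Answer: 16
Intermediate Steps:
h(b, w) = 8 - 2*b
v(W, d) = 2*W/(3*d) (v(W, d) = (2*W)/(d + 2*d) = (2*W)/((3*d)) = (2*W)*(1/(3*d)) = 2*W/(3*d))
u(J) = 2 + J²/9 (u(J) = 2 + ((⅔)*J/6)*J = 2 + ((⅔)*J*(⅙))*J = 2 + (J/9)*J = 2 + J²/9)
(u(12) + h(11, -36))² = ((2 + (⅑)*12²) + (8 - 2*11))² = ((2 + (⅑)*144) + (8 - 22))² = ((2 + 16) - 14)² = (18 - 14)² = 4² = 16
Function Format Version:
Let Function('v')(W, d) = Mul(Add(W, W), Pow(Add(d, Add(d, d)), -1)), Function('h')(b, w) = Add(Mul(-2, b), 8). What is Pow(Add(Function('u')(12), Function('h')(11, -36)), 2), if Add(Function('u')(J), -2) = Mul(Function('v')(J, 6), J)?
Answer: 16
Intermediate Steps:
Function('h')(b, w) = Add(8, Mul(-2, b))
Function('v')(W, d) = Mul(Rational(2, 3), W, Pow(d, -1)) (Function('v')(W, d) = Mul(Mul(2, W), Pow(Add(d, Mul(2, d)), -1)) = Mul(Mul(2, W), Pow(Mul(3, d), -1)) = Mul(Mul(2, W), Mul(Rational(1, 3), Pow(d, -1))) = Mul(Rational(2, 3), W, Pow(d, -1)))
Function('u')(J) = Add(2, Mul(Rational(1, 9), Pow(J, 2))) (Function('u')(J) = Add(2, Mul(Mul(Rational(2, 3), J, Pow(6, -1)), J)) = Add(2, Mul(Mul(Rational(2, 3), J, Rational(1, 6)), J)) = Add(2, Mul(Mul(Rational(1, 9), J), J)) = Add(2, Mul(Rational(1, 9), Pow(J, 2))))
Pow(Add(Function('u')(12), Function('h')(11, -36)), 2) = Pow(Add(Add(2, Mul(Rational(1, 9), Pow(12, 2))), Add(8, Mul(-2, 11))), 2) = Pow(Add(Add(2, Mul(Rational(1, 9), 144)), Add(8, -22)), 2) = Pow(Add(Add(2, 16), -14), 2) = Pow(Add(18, -14), 2) = Pow(4, 2) = 16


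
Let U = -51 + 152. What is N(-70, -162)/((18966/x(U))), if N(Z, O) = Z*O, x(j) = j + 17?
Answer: 223020/3161 ≈ 70.554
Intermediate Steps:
U = 101
x(j) = 17 + j
N(Z, O) = O*Z
N(-70, -162)/((18966/x(U))) = (-162*(-70))/((18966/(17 + 101))) = 11340/((18966/118)) = 11340/((18966*(1/118))) = 11340/(9483/59) = 11340*(59/9483) = 223020/3161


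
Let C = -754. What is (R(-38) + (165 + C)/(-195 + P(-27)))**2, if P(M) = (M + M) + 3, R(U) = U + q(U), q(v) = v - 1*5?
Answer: 373919569/60516 ≈ 6178.9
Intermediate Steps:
q(v) = -5 + v (q(v) = v - 5 = -5 + v)
R(U) = -5 + 2*U (R(U) = U + (-5 + U) = -5 + 2*U)
P(M) = 3 + 2*M (P(M) = 2*M + 3 = 3 + 2*M)
(R(-38) + (165 + C)/(-195 + P(-27)))**2 = ((-5 + 2*(-38)) + (165 - 754)/(-195 + (3 + 2*(-27))))**2 = ((-5 - 76) - 589/(-195 + (3 - 54)))**2 = (-81 - 589/(-195 - 51))**2 = (-81 - 589/(-246))**2 = (-81 - 589*(-1/246))**2 = (-81 + 589/246)**2 = (-19337/246)**2 = 373919569/60516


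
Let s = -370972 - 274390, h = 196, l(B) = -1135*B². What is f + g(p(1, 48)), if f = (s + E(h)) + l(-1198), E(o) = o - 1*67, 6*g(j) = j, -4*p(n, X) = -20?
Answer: -9777610633/6 ≈ -1.6296e+9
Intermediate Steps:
p(n, X) = 5 (p(n, X) = -¼*(-20) = 5)
g(j) = j/6
E(o) = -67 + o (E(o) = o - 67 = -67 + o)
s = -645362
f = -1629601773 (f = (-645362 + (-67 + 196)) - 1135*(-1198)² = (-645362 + 129) - 1135*1435204 = -645233 - 1628956540 = -1629601773)
f + g(p(1, 48)) = -1629601773 + (⅙)*5 = -1629601773 + ⅚ = -9777610633/6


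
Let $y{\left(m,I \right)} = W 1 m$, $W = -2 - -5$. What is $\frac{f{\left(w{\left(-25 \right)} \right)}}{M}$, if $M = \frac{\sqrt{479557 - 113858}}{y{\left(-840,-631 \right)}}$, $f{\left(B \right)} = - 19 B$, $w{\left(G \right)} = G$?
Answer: $- \frac{1197000 \sqrt{365699}}{365699} \approx -1979.4$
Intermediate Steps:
$W = 3$ ($W = -2 + 5 = 3$)
$y{\left(m,I \right)} = 3 m$ ($y{\left(m,I \right)} = 3 \cdot 1 m = 3 m$)
$M = - \frac{\sqrt{365699}}{2520}$ ($M = \frac{\sqrt{479557 - 113858}}{3 \left(-840\right)} = \frac{\sqrt{365699}}{-2520} = \sqrt{365699} \left(- \frac{1}{2520}\right) = - \frac{\sqrt{365699}}{2520} \approx -0.23997$)
$\frac{f{\left(w{\left(-25 \right)} \right)}}{M} = \frac{\left(-19\right) \left(-25\right)}{\left(- \frac{1}{2520}\right) \sqrt{365699}} = 475 \left(- \frac{2520 \sqrt{365699}}{365699}\right) = - \frac{1197000 \sqrt{365699}}{365699}$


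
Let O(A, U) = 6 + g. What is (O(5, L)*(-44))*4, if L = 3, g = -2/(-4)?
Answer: -1144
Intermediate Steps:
g = 1/2 (g = -2*(-1/4) = 1/2 ≈ 0.50000)
O(A, U) = 13/2 (O(A, U) = 6 + 1/2 = 13/2)
(O(5, L)*(-44))*4 = ((13/2)*(-44))*4 = -286*4 = -1144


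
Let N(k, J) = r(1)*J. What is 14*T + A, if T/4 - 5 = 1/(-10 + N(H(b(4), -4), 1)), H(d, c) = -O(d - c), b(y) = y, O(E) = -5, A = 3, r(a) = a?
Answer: 2491/9 ≈ 276.78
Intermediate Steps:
H(d, c) = 5 (H(d, c) = -1*(-5) = 5)
N(k, J) = J (N(k, J) = 1*J = J)
T = 176/9 (T = 20 + 4/(-10 + 1) = 20 + 4/(-9) = 20 + 4*(-1/9) = 20 - 4/9 = 176/9 ≈ 19.556)
14*T + A = 14*(176/9) + 3 = 2464/9 + 3 = 2491/9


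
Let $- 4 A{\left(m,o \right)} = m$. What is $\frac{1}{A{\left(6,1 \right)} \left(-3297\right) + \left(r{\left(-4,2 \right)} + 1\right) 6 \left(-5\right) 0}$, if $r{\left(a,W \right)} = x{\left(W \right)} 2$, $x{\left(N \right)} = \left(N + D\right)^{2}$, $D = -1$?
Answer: $\frac{2}{9891} \approx 0.0002022$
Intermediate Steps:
$x{\left(N \right)} = \left(-1 + N\right)^{2}$ ($x{\left(N \right)} = \left(N - 1\right)^{2} = \left(-1 + N\right)^{2}$)
$A{\left(m,o \right)} = - \frac{m}{4}$
$r{\left(a,W \right)} = 2 \left(-1 + W\right)^{2}$ ($r{\left(a,W \right)} = \left(-1 + W\right)^{2} \cdot 2 = 2 \left(-1 + W\right)^{2}$)
$\frac{1}{A{\left(6,1 \right)} \left(-3297\right) + \left(r{\left(-4,2 \right)} + 1\right) 6 \left(-5\right) 0} = \frac{1}{\left(- \frac{1}{4}\right) 6 \left(-3297\right) + \left(2 \left(-1 + 2\right)^{2} + 1\right) 6 \left(-5\right) 0} = \frac{1}{\left(- \frac{3}{2}\right) \left(-3297\right) + \left(2 \cdot 1^{2} + 1\right) \left(\left(-30\right) 0\right)} = \frac{1}{\frac{9891}{2} + \left(2 \cdot 1 + 1\right) 0} = \frac{1}{\frac{9891}{2} + \left(2 + 1\right) 0} = \frac{1}{\frac{9891}{2} + 3 \cdot 0} = \frac{1}{\frac{9891}{2} + 0} = \frac{1}{\frac{9891}{2}} = \frac{2}{9891}$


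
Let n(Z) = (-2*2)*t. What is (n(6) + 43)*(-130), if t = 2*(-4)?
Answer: -9750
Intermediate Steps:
t = -8
n(Z) = 32 (n(Z) = -2*2*(-8) = -4*(-8) = 32)
(n(6) + 43)*(-130) = (32 + 43)*(-130) = 75*(-130) = -9750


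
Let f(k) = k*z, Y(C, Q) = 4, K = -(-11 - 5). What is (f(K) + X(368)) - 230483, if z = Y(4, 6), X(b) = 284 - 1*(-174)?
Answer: -229961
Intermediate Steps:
K = 16 (K = -1*(-16) = 16)
X(b) = 458 (X(b) = 284 + 174 = 458)
z = 4
f(k) = 4*k (f(k) = k*4 = 4*k)
(f(K) + X(368)) - 230483 = (4*16 + 458) - 230483 = (64 + 458) - 230483 = 522 - 230483 = -229961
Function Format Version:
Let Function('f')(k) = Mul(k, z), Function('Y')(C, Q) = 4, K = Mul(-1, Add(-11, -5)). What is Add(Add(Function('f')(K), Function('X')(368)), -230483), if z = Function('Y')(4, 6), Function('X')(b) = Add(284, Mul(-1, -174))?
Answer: -229961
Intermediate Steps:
K = 16 (K = Mul(-1, -16) = 16)
Function('X')(b) = 458 (Function('X')(b) = Add(284, 174) = 458)
z = 4
Function('f')(k) = Mul(4, k) (Function('f')(k) = Mul(k, 4) = Mul(4, k))
Add(Add(Function('f')(K), Function('X')(368)), -230483) = Add(Add(Mul(4, 16), 458), -230483) = Add(Add(64, 458), -230483) = Add(522, -230483) = -229961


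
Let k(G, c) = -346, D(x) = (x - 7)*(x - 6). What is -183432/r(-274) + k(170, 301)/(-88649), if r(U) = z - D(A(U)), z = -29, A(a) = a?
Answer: 16288296682/6977474141 ≈ 2.3344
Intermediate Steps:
D(x) = (-7 + x)*(-6 + x)
r(U) = -71 - U**2 + 13*U (r(U) = -29 - (42 + U**2 - 13*U) = -29 + (-42 - U**2 + 13*U) = -71 - U**2 + 13*U)
-183432/r(-274) + k(170, 301)/(-88649) = -183432/(-71 - 1*(-274)**2 + 13*(-274)) - 346/(-88649) = -183432/(-71 - 1*75076 - 3562) - 346*(-1/88649) = -183432/(-71 - 75076 - 3562) + 346/88649 = -183432/(-78709) + 346/88649 = -183432*(-1/78709) + 346/88649 = 183432/78709 + 346/88649 = 16288296682/6977474141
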